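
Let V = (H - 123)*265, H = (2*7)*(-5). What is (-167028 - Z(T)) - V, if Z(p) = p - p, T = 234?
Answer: -115883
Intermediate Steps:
Z(p) = 0
H = -70 (H = 14*(-5) = -70)
V = -51145 (V = (-70 - 123)*265 = -193*265 = -51145)
(-167028 - Z(T)) - V = (-167028 - 1*0) - 1*(-51145) = (-167028 + 0) + 51145 = -167028 + 51145 = -115883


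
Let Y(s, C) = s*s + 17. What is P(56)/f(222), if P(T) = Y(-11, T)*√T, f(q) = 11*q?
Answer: 46*√14/407 ≈ 0.42289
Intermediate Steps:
Y(s, C) = 17 + s² (Y(s, C) = s² + 17 = 17 + s²)
P(T) = 138*√T (P(T) = (17 + (-11)²)*√T = (17 + 121)*√T = 138*√T)
P(56)/f(222) = (138*√56)/((11*222)) = (138*(2*√14))/2442 = (276*√14)*(1/2442) = 46*√14/407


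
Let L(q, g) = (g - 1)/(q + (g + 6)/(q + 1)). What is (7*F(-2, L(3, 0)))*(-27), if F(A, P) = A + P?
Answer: 420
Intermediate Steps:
L(q, g) = (-1 + g)/(q + (6 + g)/(1 + q))
(7*F(-2, L(3, 0)))*(-27) = (7*(-2 + (-1 + 0 - 1*3 + 0*3)/(6 + 0 + 3 + 3**2)))*(-27) = (7*(-2 + (-1 + 0 - 3 + 0)/(6 + 0 + 3 + 9)))*(-27) = (7*(-2 - 4/18))*(-27) = (7*(-2 + (1/18)*(-4)))*(-27) = (7*(-2 - 2/9))*(-27) = (7*(-20/9))*(-27) = -140/9*(-27) = 420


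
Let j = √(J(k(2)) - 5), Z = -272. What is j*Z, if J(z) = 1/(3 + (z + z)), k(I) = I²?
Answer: -816*I*√66/11 ≈ -602.66*I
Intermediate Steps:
J(z) = 1/(3 + 2*z)
j = 3*I*√66/11 (j = √(1/(3 + 2*2²) - 5) = √(1/(3 + 2*4) - 5) = √(1/(3 + 8) - 5) = √(1/11 - 5) = √(-54/11) = 3*I*√66/11 ≈ 2.2156*I)
j*Z = (3*I*√66/11)*(-272) = -816*I*√66/11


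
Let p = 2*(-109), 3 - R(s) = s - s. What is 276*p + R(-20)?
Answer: -60165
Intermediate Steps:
R(s) = 3 (R(s) = 3 - (s - s) = 3 - 1*0 = 3 + 0 = 3)
p = -218
276*p + R(-20) = 276*(-218) + 3 = -60168 + 3 = -60165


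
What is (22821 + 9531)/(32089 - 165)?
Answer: 8088/7981 ≈ 1.0134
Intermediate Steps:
(22821 + 9531)/(32089 - 165) = 32352/31924 = 32352*(1/31924) = 8088/7981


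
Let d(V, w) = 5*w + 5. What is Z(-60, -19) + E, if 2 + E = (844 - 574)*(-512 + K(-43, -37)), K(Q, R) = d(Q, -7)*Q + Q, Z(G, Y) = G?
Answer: 198388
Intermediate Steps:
d(V, w) = 5 + 5*w
K(Q, R) = -29*Q (K(Q, R) = (5 + 5*(-7))*Q + Q = (5 - 35)*Q + Q = -30*Q + Q = -29*Q)
E = 198448 (E = -2 + (844 - 574)*(-512 - 29*(-43)) = -2 + 270*(-512 + 1247) = -2 + 270*735 = -2 + 198450 = 198448)
Z(-60, -19) + E = -60 + 198448 = 198388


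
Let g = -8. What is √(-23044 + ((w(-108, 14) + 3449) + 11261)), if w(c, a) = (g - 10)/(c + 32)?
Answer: 3*I*√1337106/38 ≈ 91.289*I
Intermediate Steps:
w(c, a) = -18/(32 + c) (w(c, a) = (-8 - 10)/(c + 32) = -18/(32 + c))
√(-23044 + ((w(-108, 14) + 3449) + 11261)) = √(-23044 + ((-18/(32 - 108) + 3449) + 11261)) = √(-23044 + ((-18/(-76) + 3449) + 11261)) = √(-23044 + ((-18*(-1/76) + 3449) + 11261)) = √(-23044 + ((9/38 + 3449) + 11261)) = √(-23044 + (131071/38 + 11261)) = √(-23044 + 558989/38) = √(-316683/38) = 3*I*√1337106/38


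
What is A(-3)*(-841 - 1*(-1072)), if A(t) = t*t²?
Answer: -6237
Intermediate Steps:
A(t) = t³
A(-3)*(-841 - 1*(-1072)) = (-3)³*(-841 - 1*(-1072)) = -27*(-841 + 1072) = -27*231 = -6237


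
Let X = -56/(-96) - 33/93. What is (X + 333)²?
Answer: 15366329521/138384 ≈ 1.1104e+5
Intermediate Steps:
X = 85/372 (X = -56*(-1/96) - 33*1/93 = 7/12 - 11/31 = 85/372 ≈ 0.22849)
(X + 333)² = (85/372 + 333)² = (123961/372)² = 15366329521/138384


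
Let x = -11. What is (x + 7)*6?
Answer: -24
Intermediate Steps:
(x + 7)*6 = (-11 + 7)*6 = -4*6 = -24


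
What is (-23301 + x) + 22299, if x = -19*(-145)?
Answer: 1753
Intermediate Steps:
x = 2755
(-23301 + x) + 22299 = (-23301 + 2755) + 22299 = -20546 + 22299 = 1753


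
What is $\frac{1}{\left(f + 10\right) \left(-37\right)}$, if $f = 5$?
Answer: $- \frac{1}{555} \approx -0.0018018$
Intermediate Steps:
$\frac{1}{\left(f + 10\right) \left(-37\right)} = \frac{1}{\left(5 + 10\right) \left(-37\right)} = \frac{1}{15} \left(- \frac{1}{37}\right) = - \frac{1}{555}$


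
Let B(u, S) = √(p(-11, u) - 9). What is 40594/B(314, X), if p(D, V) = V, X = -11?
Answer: 40594*√305/305 ≈ 2324.4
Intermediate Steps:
B(u, S) = √(-9 + u) (B(u, S) = √(u - 9) = √(-9 + u))
40594/B(314, X) = 40594/(√(-9 + 314)) = 40594/(√305) = 40594*(√305/305) = 40594*√305/305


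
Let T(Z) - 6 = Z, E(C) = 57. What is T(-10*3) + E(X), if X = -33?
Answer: 33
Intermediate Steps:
T(Z) = 6 + Z
T(-10*3) + E(X) = (6 - 10*3) + 57 = (6 - 30) + 57 = -24 + 57 = 33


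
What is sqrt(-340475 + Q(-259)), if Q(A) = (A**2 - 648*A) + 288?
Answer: I*sqrt(105274) ≈ 324.46*I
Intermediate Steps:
Q(A) = 288 + A**2 - 648*A
sqrt(-340475 + Q(-259)) = sqrt(-340475 + (288 + (-259)**2 - 648*(-259))) = sqrt(-340475 + (288 + 67081 + 167832)) = sqrt(-340475 + 235201) = sqrt(-105274) = I*sqrt(105274)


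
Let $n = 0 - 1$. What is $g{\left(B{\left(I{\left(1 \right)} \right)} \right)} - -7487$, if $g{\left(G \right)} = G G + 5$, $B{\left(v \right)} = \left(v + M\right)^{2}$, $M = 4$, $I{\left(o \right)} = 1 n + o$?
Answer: $7748$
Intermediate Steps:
$n = -1$
$I{\left(o \right)} = -1 + o$ ($I{\left(o \right)} = 1 \left(-1\right) + o = -1 + o$)
$B{\left(v \right)} = \left(4 + v\right)^{2}$ ($B{\left(v \right)} = \left(v + 4\right)^{2} = \left(4 + v\right)^{2}$)
$g{\left(G \right)} = 5 + G^{2}$ ($g{\left(G \right)} = G^{2} + 5 = 5 + G^{2}$)
$g{\left(B{\left(I{\left(1 \right)} \right)} \right)} - -7487 = \left(5 + \left(\left(4 + \left(-1 + 1\right)\right)^{2}\right)^{2}\right) - -7487 = \left(5 + \left(\left(4 + 0\right)^{2}\right)^{2}\right) + 7487 = \left(5 + \left(4^{2}\right)^{2}\right) + 7487 = \left(5 + 16^{2}\right) + 7487 = \left(5 + 256\right) + 7487 = 261 + 7487 = 7748$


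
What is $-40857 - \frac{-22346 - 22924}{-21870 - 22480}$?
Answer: $- \frac{181205322}{4435} \approx -40858.0$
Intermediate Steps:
$-40857 - \frac{-22346 - 22924}{-21870 - 22480} = -40857 - - \frac{45270}{-44350} = -40857 - \left(-45270\right) \left(- \frac{1}{44350}\right) = -40857 - \frac{4527}{4435} = - \frac{181205322}{4435}$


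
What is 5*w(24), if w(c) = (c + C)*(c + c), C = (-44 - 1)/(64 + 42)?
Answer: 299880/53 ≈ 5658.1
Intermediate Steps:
C = -45/106 ≈ -0.42453
w(c) = 2*c*(-45/106 + c) (w(c) = (c - 45/106)*(c + c) = (-45/106 + c)*(2*c) = 2*c*(-45/106 + c))
5*w(24) = 5*((1/53)*24*(-45 + 106*24)) = 5*((1/53)*24*(-45 + 2544)) = 5*((1/53)*24*2499) = 5*(59976/53) = 299880/53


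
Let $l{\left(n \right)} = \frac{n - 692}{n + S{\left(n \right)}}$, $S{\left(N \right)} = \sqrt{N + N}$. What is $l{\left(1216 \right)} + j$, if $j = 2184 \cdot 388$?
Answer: $\frac{514367206}{607} - \frac{131 \sqrt{38}}{46132} \approx 8.4739 \cdot 10^{5}$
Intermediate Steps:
$S{\left(N \right)} = \sqrt{2} \sqrt{N}$ ($S{\left(N \right)} = \sqrt{2 N} = \sqrt{2} \sqrt{N}$)
$l{\left(n \right)} = \frac{-692 + n}{n + \sqrt{2} \sqrt{n}}$ ($l{\left(n \right)} = \frac{n - 692}{n + \sqrt{2} \sqrt{n}} = \frac{-692 + n}{n + \sqrt{2} \sqrt{n}}$)
$j = 847392$
$l{\left(1216 \right)} + j = \frac{-692 + 1216}{1216 + \sqrt{2} \sqrt{1216}} + 847392 = \frac{1}{1216 + \sqrt{2} \cdot 8 \sqrt{19}} \cdot 524 + 847392 = \frac{1}{1216 + 8 \sqrt{38}} \cdot 524 + 847392 = \frac{524}{1216 + 8 \sqrt{38}} + 847392 = 847392 + \frac{524}{1216 + 8 \sqrt{38}}$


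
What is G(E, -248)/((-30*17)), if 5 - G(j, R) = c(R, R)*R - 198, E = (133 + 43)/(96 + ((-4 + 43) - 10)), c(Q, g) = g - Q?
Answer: -203/510 ≈ -0.39804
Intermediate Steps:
E = 176/125 (E = 176/(96 + (39 - 10)) = 176/(96 + 29) = 176/125 ≈ 1.4080)
G(j, R) = 203 (G(j, R) = 5 - ((R - R)*R - 198) = 5 - (0*R - 198) = 5 - (0 - 198) = 5 - 1*(-198) = 5 + 198 = 203)
G(E, -248)/((-30*17)) = 203/((-30*17)) = 203/(-510) = 203*(-1/510) = -203/510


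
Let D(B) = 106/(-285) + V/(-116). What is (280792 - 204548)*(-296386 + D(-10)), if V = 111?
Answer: -186770449199551/8265 ≈ -2.2598e+10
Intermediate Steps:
D(B) = -43931/33060 (D(B) = 106/(-285) + 111/(-116) = 106*(-1/285) + 111*(-1/116) = -106/285 - 111/116 = -43931/33060)
(280792 - 204548)*(-296386 + D(-10)) = (280792 - 204548)*(-296386 - 43931/33060) = 76244*(-9798565091/33060) = -186770449199551/8265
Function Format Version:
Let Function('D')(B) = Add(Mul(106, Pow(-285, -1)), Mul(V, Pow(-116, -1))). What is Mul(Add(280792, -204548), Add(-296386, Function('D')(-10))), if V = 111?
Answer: Rational(-186770449199551, 8265) ≈ -2.2598e+10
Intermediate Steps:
Function('D')(B) = Rational(-43931, 33060) (Function('D')(B) = Add(Mul(106, Pow(-285, -1)), Mul(111, Pow(-116, -1))) = Add(Mul(106, Rational(-1, 285)), Mul(111, Rational(-1, 116))) = Add(Rational(-106, 285), Rational(-111, 116)) = Rational(-43931, 33060))
Mul(Add(280792, -204548), Add(-296386, Function('D')(-10))) = Mul(Add(280792, -204548), Add(-296386, Rational(-43931, 33060))) = Mul(76244, Rational(-9798565091, 33060)) = Rational(-186770449199551, 8265)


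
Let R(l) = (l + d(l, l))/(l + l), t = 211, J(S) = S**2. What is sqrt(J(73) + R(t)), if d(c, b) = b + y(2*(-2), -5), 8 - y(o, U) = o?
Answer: 2*sqrt(59324549)/211 ≈ 73.007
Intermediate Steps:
y(o, U) = 8 - o
d(c, b) = 12 + b (d(c, b) = b + (8 - 2*(-2)) = b + (8 - 1*(-4)) = b + (8 + 4) = b + 12 = 12 + b)
R(l) = (12 + 2*l)/(2*l) (R(l) = (l + (12 + l))/(l + l) = (12 + 2*l)/((2*l)) = (12 + 2*l)*(1/(2*l)) = (12 + 2*l)/(2*l))
sqrt(J(73) + R(t)) = sqrt(73**2 + (6 + 211)/211) = sqrt(5329 + (1/211)*217) = sqrt(5329 + 217/211) = sqrt(1124636/211) = 2*sqrt(59324549)/211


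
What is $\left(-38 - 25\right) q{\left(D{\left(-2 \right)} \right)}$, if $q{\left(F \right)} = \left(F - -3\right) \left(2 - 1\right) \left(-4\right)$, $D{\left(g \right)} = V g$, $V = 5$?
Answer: $-1764$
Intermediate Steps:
$D{\left(g \right)} = 5 g$
$q{\left(F \right)} = -12 - 4 F$ ($q{\left(F \right)} = \left(F + 3\right) 1 \left(-4\right) = \left(3 + F\right) \left(-4\right) = -12 - 4 F$)
$\left(-38 - 25\right) q{\left(D{\left(-2 \right)} \right)} = \left(-38 - 25\right) \left(-12 - 4 \cdot 5 \left(-2\right)\right) = \left(-38 - 25\right) \left(-12 - -40\right) = - 63 \left(-12 + 40\right) = \left(-63\right) 28 = -1764$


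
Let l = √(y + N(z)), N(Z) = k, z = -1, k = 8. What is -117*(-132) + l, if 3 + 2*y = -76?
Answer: 15444 + 3*I*√14/2 ≈ 15444.0 + 5.6125*I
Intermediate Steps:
y = -79/2 (y = -3/2 + (½)*(-76) = -3/2 - 38 = -79/2 ≈ -39.500)
N(Z) = 8
l = 3*I*√14/2 (l = √(-79/2 + 8) = √(-63/2) = 3*I*√14/2 ≈ 5.6125*I)
-117*(-132) + l = -117*(-132) + 3*I*√14/2 = 15444 + 3*I*√14/2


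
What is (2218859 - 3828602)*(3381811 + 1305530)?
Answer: -7545414363363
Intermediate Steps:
(2218859 - 3828602)*(3381811 + 1305530) = -1609743*4687341 = -7545414363363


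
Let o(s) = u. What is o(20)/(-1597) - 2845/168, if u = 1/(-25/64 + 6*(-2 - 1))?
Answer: -5347647553/315784392 ≈ -16.934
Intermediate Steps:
u = -64/1177 (u = 1/(-25*1/64 + 6*(-3)) = 1/(-25/64 - 18) = 1/(-1177/64) = -64/1177 ≈ -0.054376)
o(s) = -64/1177
o(20)/(-1597) - 2845/168 = -64/1177/(-1597) - 2845/168 = -64/1177*(-1/1597) - 2845*1/168 = 64/1879669 - 2845/168 = -5347647553/315784392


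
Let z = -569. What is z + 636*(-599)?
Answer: -381533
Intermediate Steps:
z + 636*(-599) = -569 + 636*(-599) = -569 - 380964 = -381533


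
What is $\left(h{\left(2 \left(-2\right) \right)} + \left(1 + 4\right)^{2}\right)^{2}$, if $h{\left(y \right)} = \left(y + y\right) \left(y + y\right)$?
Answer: $7921$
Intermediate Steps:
$h{\left(y \right)} = 4 y^{2}$ ($h{\left(y \right)} = 2 y 2 y = 4 y^{2}$)
$\left(h{\left(2 \left(-2\right) \right)} + \left(1 + 4\right)^{2}\right)^{2} = \left(4 \left(2 \left(-2\right)\right)^{2} + \left(1 + 4\right)^{2}\right)^{2} = \left(4 \left(-4\right)^{2} + 5^{2}\right)^{2} = \left(4 \cdot 16 + 25\right)^{2} = \left(64 + 25\right)^{2} = 89^{2} = 7921$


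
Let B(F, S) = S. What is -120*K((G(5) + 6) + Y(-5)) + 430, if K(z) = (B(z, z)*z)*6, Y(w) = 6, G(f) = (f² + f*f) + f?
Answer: -3231650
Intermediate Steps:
G(f) = f + 2*f² (G(f) = (f² + f²) + f = 2*f² + f = f + 2*f²)
K(z) = 6*z² (K(z) = (z*z)*6 = z²*6 = 6*z²)
-120*K((G(5) + 6) + Y(-5)) + 430 = -720*((5*(1 + 2*5) + 6) + 6)² + 430 = -720*((5*(1 + 10) + 6) + 6)² + 430 = -720*((5*11 + 6) + 6)² + 430 = -720*((55 + 6) + 6)² + 430 = -720*(61 + 6)² + 430 = -720*67² + 430 = -720*4489 + 430 = -120*26934 + 430 = -3232080 + 430 = -3231650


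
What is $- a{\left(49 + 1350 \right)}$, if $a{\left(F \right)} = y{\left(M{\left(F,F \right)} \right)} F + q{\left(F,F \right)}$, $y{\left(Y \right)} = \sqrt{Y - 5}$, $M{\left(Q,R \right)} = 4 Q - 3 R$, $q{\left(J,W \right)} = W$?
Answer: $-1399 - 1399 \sqrt{1394} \approx -53633.0$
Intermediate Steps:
$M{\left(Q,R \right)} = - 3 R + 4 Q$
$y{\left(Y \right)} = \sqrt{-5 + Y}$
$a{\left(F \right)} = F + F \sqrt{-5 + F}$ ($a{\left(F \right)} = \sqrt{-5 + \left(- 3 F + 4 F\right)} F + F = \sqrt{-5 + F} F + F = F \sqrt{-5 + F} + F = F + F \sqrt{-5 + F}$)
$- a{\left(49 + 1350 \right)} = - \left(49 + 1350\right) \left(1 + \sqrt{-5 + \left(49 + 1350\right)}\right) = - 1399 \left(1 + \sqrt{-5 + 1399}\right) = - 1399 \left(1 + \sqrt{1394}\right) = - (1399 + 1399 \sqrt{1394}) = -1399 - 1399 \sqrt{1394}$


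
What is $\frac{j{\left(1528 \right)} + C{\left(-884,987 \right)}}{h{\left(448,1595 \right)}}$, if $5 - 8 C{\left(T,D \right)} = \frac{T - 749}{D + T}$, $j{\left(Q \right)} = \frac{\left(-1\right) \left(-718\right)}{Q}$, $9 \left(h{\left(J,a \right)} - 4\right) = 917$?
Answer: $\frac{2178999}{74993476} \approx 0.029056$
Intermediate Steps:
$h{\left(J,a \right)} = \frac{953}{9}$ ($h{\left(J,a \right)} = 4 + \frac{1}{9} \cdot 917 = 4 + \frac{917}{9} = \frac{953}{9}$)
$j{\left(Q \right)} = \frac{718}{Q}$
$C{\left(T,D \right)} = \frac{5}{8} - \frac{-749 + T}{8 \left(D + T\right)}$ ($C{\left(T,D \right)} = \frac{5}{8} - \frac{\left(T - 749\right) \frac{1}{D + T}}{8} = \frac{5}{8} - \frac{\left(-749 + T\right) \frac{1}{D + T}}{8} = \frac{5}{8} - \frac{\frac{1}{D + T} \left(-749 + T\right)}{8} = \frac{5}{8} - \frac{-749 + T}{8 \left(D + T\right)}$)
$\frac{j{\left(1528 \right)} + C{\left(-884,987 \right)}}{h{\left(448,1595 \right)}} = \frac{\frac{718}{1528} + \frac{749 + 4 \left(-884\right) + 5 \cdot 987}{8 \left(987 - 884\right)}}{\frac{953}{9}} = \left(718 \cdot \frac{1}{1528} + \frac{749 - 3536 + 4935}{8 \cdot 103}\right) \frac{9}{953} = \left(\frac{359}{764} + \frac{1}{8} \cdot \frac{1}{103} \cdot 2148\right) \frac{9}{953} = \left(\frac{359}{764} + \frac{537}{206}\right) \frac{9}{953} = \frac{242111}{78692} \cdot \frac{9}{953} = \frac{2178999}{74993476}$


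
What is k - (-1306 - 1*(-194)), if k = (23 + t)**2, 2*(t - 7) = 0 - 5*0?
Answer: 2012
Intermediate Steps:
t = 7 (t = 7 + (0 - 5*0)/2 = 7 + (0 + 0)/2 = 7 + (1/2)*0 = 7 + 0 = 7)
k = 900 (k = (23 + 7)**2 = 30**2 = 900)
k - (-1306 - 1*(-194)) = 900 - (-1306 - 1*(-194)) = 900 - (-1306 + 194) = 900 - 1*(-1112) = 900 + 1112 = 2012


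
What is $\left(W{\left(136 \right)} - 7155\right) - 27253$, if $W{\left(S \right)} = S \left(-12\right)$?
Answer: $-36040$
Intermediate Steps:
$W{\left(S \right)} = - 12 S$
$\left(W{\left(136 \right)} - 7155\right) - 27253 = \left(\left(-12\right) 136 - 7155\right) - 27253 = \left(-1632 - 7155\right) - 27253 = -8787 - 27253 = -36040$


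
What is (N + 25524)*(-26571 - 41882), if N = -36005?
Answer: 717455893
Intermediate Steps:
(N + 25524)*(-26571 - 41882) = (-36005 + 25524)*(-26571 - 41882) = -10481*(-68453) = 717455893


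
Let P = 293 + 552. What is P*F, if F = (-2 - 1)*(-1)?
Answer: 2535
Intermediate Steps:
F = 3 (F = -3*(-1) = 3)
P = 845
P*F = 845*3 = 2535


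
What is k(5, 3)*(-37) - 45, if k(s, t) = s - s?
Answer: -45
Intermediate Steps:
k(s, t) = 0
k(5, 3)*(-37) - 45 = 0*(-37) - 45 = 0 - 45 = -45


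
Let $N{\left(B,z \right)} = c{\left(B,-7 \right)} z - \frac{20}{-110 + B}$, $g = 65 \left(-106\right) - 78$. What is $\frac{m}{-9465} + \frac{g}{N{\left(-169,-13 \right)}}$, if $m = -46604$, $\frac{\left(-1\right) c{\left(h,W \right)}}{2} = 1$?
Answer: $- \frac{9030821992}{34424205} \approx -262.34$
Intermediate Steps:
$g = -6968$ ($g = -6890 - 78 = -6968$)
$c{\left(h,W \right)} = -2$ ($c{\left(h,W \right)} = \left(-2\right) 1 = -2$)
$N{\left(B,z \right)} = - \frac{20}{-110 + B} - 2 z$ ($N{\left(B,z \right)} = - 2 z - \frac{20}{-110 + B} = - \frac{20}{-110 + B} - 2 z$)
$\frac{m}{-9465} + \frac{g}{N{\left(-169,-13 \right)}} = - \frac{46604}{-9465} - \frac{6968}{2 \frac{1}{-110 - 169} \left(-10 + 110 \left(-13\right) - \left(-169\right) \left(-13\right)\right)} = \left(-46604\right) \left(- \frac{1}{9465}\right) - \frac{6968}{2 \frac{1}{-279} \left(-10 - 1430 - 2197\right)} = \frac{46604}{9465} - \frac{6968}{2 \left(- \frac{1}{279}\right) \left(-3637\right)} = \frac{46604}{9465} - \frac{6968}{\frac{7274}{279}} = \frac{46604}{9465} - \frac{972036}{3637} = - \frac{9030821992}{34424205}$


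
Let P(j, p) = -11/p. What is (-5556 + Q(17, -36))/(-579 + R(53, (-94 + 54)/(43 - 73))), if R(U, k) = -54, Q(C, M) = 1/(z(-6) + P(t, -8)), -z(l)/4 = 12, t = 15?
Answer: 2072396/236109 ≈ 8.7773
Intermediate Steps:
z(l) = -48 (z(l) = -4*12 = -48)
Q(C, M) = -8/373 (Q(C, M) = 1/(-48 - 11/(-8)) = 1/(-48 - 11*(-⅛)) = 1/(-48 + 11/8) = 1/(-373/8) = -8/373)
(-5556 + Q(17, -36))/(-579 + R(53, (-94 + 54)/(43 - 73))) = (-5556 - 8/373)/(-579 - 54) = -2072396/373/(-633) = -2072396/373*(-1/633) = 2072396/236109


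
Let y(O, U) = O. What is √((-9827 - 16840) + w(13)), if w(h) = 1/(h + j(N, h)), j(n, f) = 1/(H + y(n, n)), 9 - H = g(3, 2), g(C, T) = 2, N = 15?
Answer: I*√2196527809/287 ≈ 163.3*I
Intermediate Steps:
H = 7 (H = 9 - 1*2 = 9 - 2 = 7)
j(n, f) = 1/(7 + n)
w(h) = 1/(1/22 + h) (w(h) = 1/(h + 1/(7 + 15)) = 1/(h + 1/22) = 1/(1/22 + h))
√((-9827 - 16840) + w(13)) = √((-9827 - 16840) + 22/(1 + 22*13)) = √(-26667 + 22/(1 + 286)) = √(-26667 + 22/287) = √(-7653407/287) = I*√2196527809/287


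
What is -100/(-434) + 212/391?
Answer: 65554/84847 ≈ 0.77261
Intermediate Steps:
-100/(-434) + 212/391 = -100*(-1/434) + 212*(1/391) = 50/217 + 212/391 = 65554/84847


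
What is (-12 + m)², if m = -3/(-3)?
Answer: 121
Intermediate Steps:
m = 1 (m = -3*(-⅓) = 1)
(-12 + m)² = (-12 + 1)² = (-11)² = 121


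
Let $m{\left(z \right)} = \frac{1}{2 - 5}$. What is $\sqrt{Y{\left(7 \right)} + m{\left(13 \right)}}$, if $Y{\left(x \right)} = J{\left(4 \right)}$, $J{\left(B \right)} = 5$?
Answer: $\frac{\sqrt{42}}{3} \approx 2.1602$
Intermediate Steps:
$m{\left(z \right)} = - \frac{1}{3}$ ($m{\left(z \right)} = \frac{1}{-3} = - \frac{1}{3}$)
$Y{\left(x \right)} = 5$
$\sqrt{Y{\left(7 \right)} + m{\left(13 \right)}} = \sqrt{5 - \frac{1}{3}} = \sqrt{\frac{14}{3}} = \frac{\sqrt{42}}{3}$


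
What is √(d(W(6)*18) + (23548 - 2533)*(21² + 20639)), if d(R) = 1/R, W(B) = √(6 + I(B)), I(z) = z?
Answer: √(143530768800 + 3*√3)/18 ≈ 21047.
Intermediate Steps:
W(B) = √(6 + B)
√(d(W(6)*18) + (23548 - 2533)*(21² + 20639)) = √(1/(√(6 + 6)*18) + (23548 - 2533)*(21² + 20639)) = √(1/(√12*18) + 21015*(441 + 20639)) = √(1/((2*√3)*18) + 21015*21080) = √(1/(36*√3) + 442996200) = √(√3/108 + 442996200) = √(442996200 + √3/108)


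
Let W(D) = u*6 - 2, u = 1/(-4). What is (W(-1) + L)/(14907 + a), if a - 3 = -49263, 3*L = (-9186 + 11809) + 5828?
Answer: -5627/68706 ≈ -0.081900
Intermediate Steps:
u = -¼ ≈ -0.25000
L = 2817 (L = ((-9186 + 11809) + 5828)/3 = (2623 + 5828)/3 = (⅓)*8451 = 2817)
a = -49260 (a = 3 - 49263 = -49260)
W(D) = -7/2 (W(D) = -¼*6 - 2 = -3/2 - 2 = -7/2)
(W(-1) + L)/(14907 + a) = (-7/2 + 2817)/(14907 - 49260) = (5627/2)/(-34353) = (5627/2)*(-1/34353) = -5627/68706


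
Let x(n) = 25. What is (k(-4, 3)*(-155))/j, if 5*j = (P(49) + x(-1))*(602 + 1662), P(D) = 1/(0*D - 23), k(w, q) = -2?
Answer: 17825/649768 ≈ 0.027433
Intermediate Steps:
P(D) = -1/23 (P(D) = 1/(0 - 23) = 1/(-23) = -1/23)
j = 1299536/115 (j = ((-1/23 + 25)*(602 + 1662))/5 = ((574/23)*2264)/5 = (⅕)*(1299536/23) = 1299536/115 ≈ 11300.)
(k(-4, 3)*(-155))/j = (-2*(-155))/(1299536/115) = 310*(115/1299536) = 17825/649768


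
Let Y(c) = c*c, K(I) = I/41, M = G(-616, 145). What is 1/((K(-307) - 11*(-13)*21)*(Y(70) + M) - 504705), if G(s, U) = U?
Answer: 41/598913815 ≈ 6.8457e-8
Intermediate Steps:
M = 145
K(I) = I/41 (K(I) = I*(1/41) = I/41)
Y(c) = c²
1/((K(-307) - 11*(-13)*21)*(Y(70) + M) - 504705) = 1/(((1/41)*(-307) - 11*(-13)*21)*(70² + 145) - 504705) = 1/((-307/41 + 143*21)*(4900 + 145) - 504705) = 1/((-307/41 + 3003)*5045 - 504705) = 1/((122816/41)*5045 - 504705) = 1/(619606720/41 - 504705) = 1/(598913815/41) = 41/598913815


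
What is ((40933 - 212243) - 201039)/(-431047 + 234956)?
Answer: 372349/196091 ≈ 1.8989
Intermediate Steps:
((40933 - 212243) - 201039)/(-431047 + 234956) = (-171310 - 201039)/(-196091) = -372349*(-1/196091) = 372349/196091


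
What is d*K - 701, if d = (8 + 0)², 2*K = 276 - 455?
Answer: -6429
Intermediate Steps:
K = -179/2 (K = (276 - 455)/2 = (½)*(-179) = -179/2 ≈ -89.500)
d = 64 (d = 8² = 64)
d*K - 701 = 64*(-179/2) - 701 = -5728 - 701 = -6429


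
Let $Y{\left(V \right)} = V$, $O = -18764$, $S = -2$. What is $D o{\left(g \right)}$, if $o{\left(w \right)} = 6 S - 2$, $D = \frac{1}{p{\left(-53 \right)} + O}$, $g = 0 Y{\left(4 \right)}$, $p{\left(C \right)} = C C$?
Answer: $\frac{14}{15955} \approx 0.00087747$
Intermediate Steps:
$p{\left(C \right)} = C^{2}$
$g = 0$ ($g = 0 \cdot 4 = 0$)
$D = - \frac{1}{15955}$ ($D = \frac{1}{\left(-53\right)^{2} - 18764} = \frac{1}{2809 - 18764} = \frac{1}{-15955} = - \frac{1}{15955} \approx -6.2676 \cdot 10^{-5}$)
$o{\left(w \right)} = -14$ ($o{\left(w \right)} = 6 \left(-2\right) - 2 = -12 - 2 = -14$)
$D o{\left(g \right)} = \left(- \frac{1}{15955}\right) \left(-14\right) = \frac{14}{15955}$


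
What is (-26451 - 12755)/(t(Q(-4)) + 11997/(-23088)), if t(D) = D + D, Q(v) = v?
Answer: 301729376/65567 ≈ 4601.8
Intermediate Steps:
t(D) = 2*D
(-26451 - 12755)/(t(Q(-4)) + 11997/(-23088)) = (-26451 - 12755)/(2*(-4) + 11997/(-23088)) = -39206/(-8 + 11997*(-1/23088)) = -39206/(-8 - 3999/7696) = -39206/(-65567/7696) = -39206*(-7696/65567) = 301729376/65567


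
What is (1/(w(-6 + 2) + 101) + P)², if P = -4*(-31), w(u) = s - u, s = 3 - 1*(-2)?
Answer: 186076881/12100 ≈ 15378.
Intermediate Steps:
s = 5 (s = 3 + 2 = 5)
w(u) = 5 - u
P = 124
(1/(w(-6 + 2) + 101) + P)² = (1/((5 - (-6 + 2)) + 101) + 124)² = (1/((5 - 1*(-4)) + 101) + 124)² = (1/((5 + 4) + 101) + 124)² = (1/(9 + 101) + 124)² = (1/110 + 124)² = (13641/110)² = 186076881/12100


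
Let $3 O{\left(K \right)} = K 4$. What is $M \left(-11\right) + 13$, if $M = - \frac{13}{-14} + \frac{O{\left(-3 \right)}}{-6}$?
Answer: $- \frac{191}{42} \approx -4.5476$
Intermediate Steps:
$O{\left(K \right)} = \frac{4 K}{3}$ ($O{\left(K \right)} = \frac{K 4}{3} = \frac{4 K}{3}$)
$M = \frac{67}{42}$ ($M = - \frac{13}{-14} + \frac{\frac{4}{3} \left(-3\right)}{-6} = \left(-13\right) \left(- \frac{1}{14}\right) - - \frac{2}{3} = \frac{13}{14} + \frac{2}{3} = \frac{67}{42} \approx 1.5952$)
$M \left(-11\right) + 13 = \frac{67}{42} \left(-11\right) + 13 = - \frac{737}{42} + 13 = - \frac{191}{42}$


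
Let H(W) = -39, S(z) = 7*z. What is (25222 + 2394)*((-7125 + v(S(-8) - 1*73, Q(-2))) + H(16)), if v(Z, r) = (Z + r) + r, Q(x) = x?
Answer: -201513952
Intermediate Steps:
v(Z, r) = Z + 2*r
(25222 + 2394)*((-7125 + v(S(-8) - 1*73, Q(-2))) + H(16)) = (25222 + 2394)*((-7125 + ((7*(-8) - 1*73) + 2*(-2))) - 39) = 27616*((-7125 + ((-56 - 73) - 4)) - 39) = 27616*((-7125 + (-129 - 4)) - 39) = 27616*((-7125 - 133) - 39) = 27616*(-7258 - 39) = 27616*(-7297) = -201513952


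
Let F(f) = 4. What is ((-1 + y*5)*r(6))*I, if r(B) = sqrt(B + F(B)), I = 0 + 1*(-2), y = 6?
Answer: -58*sqrt(10) ≈ -183.41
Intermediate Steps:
I = -2 (I = 0 - 2 = -2)
r(B) = sqrt(4 + B) (r(B) = sqrt(B + 4) = sqrt(4 + B))
((-1 + y*5)*r(6))*I = ((-1 + 6*5)*sqrt(4 + 6))*(-2) = ((-1 + 30)*sqrt(10))*(-2) = (29*sqrt(10))*(-2) = -58*sqrt(10)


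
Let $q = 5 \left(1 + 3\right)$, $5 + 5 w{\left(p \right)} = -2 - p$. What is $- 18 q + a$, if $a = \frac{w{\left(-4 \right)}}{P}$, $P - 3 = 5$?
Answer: $- \frac{14403}{40} \approx -360.08$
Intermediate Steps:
$w{\left(p \right)} = - \frac{7}{5} - \frac{p}{5}$ ($w{\left(p \right)} = -1 + \frac{-2 - p}{5} = -1 - \left(\frac{2}{5} + \frac{p}{5}\right) = - \frac{7}{5} - \frac{p}{5}$)
$P = 8$ ($P = 3 + 5 = 8$)
$q = 20$ ($q = 5 \cdot 4 = 20$)
$a = - \frac{3}{40}$ ($a = \frac{- \frac{7}{5} - - \frac{4}{5}}{8} = \left(- \frac{7}{5} + \frac{4}{5}\right) \frac{1}{8} = \left(- \frac{3}{5}\right) \frac{1}{8} = - \frac{3}{40} \approx -0.075$)
$- 18 q + a = \left(-18\right) 20 - \frac{3}{40} = -360 - \frac{3}{40} = - \frac{14403}{40}$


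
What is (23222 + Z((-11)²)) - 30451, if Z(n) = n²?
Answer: 7412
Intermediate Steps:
(23222 + Z((-11)²)) - 30451 = (23222 + ((-11)²)²) - 30451 = (23222 + 121²) - 30451 = (23222 + 14641) - 30451 = 37863 - 30451 = 7412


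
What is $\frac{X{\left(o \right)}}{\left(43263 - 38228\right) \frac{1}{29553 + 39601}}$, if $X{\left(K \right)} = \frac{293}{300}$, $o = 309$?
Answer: $\frac{10131061}{755250} \approx 13.414$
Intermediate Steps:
$X{\left(K \right)} = \frac{293}{300}$ ($X{\left(K \right)} = 293 \cdot \frac{1}{300} = \frac{293}{300}$)
$\frac{X{\left(o \right)}}{\left(43263 - 38228\right) \frac{1}{29553 + 39601}} = \frac{293}{300 \frac{43263 - 38228}{29553 + 39601}} = \frac{293}{300 \cdot \frac{5035}{69154}} = \frac{293}{300} \cdot \frac{69154}{5035} = \frac{10131061}{755250}$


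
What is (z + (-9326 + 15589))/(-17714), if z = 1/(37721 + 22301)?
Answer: -22112811/62542924 ≈ -0.35356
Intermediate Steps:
z = 1/60022 ≈ 1.6661e-5
(z + (-9326 + 15589))/(-17714) = (1/60022 + (-9326 + 15589))/(-17714) = (1/60022 + 6263)*(-1/17714) = (375917787/60022)*(-1/17714) = -22112811/62542924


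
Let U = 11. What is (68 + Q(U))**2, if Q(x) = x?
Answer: 6241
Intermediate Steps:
(68 + Q(U))**2 = (68 + 11)**2 = 79**2 = 6241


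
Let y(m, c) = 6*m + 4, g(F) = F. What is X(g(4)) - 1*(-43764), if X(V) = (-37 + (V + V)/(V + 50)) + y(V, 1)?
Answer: 1181389/27 ≈ 43755.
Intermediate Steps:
y(m, c) = 4 + 6*m
X(V) = -33 + 6*V + 2*V/(50 + V) (X(V) = (-37 + (V + V)/(V + 50)) + (4 + 6*V) = (-37 + (2*V)/(50 + V)) + (4 + 6*V) = (-37 + 2*V/(50 + V)) + (4 + 6*V) = -33 + 6*V + 2*V/(50 + V))
X(g(4)) - 1*(-43764) = (-1650 + 6*4² + 269*4)/(50 + 4) - 1*(-43764) = (-1650 + 6*16 + 1076)/54 + 43764 = (-1650 + 96 + 1076)/54 + 43764 = (1/54)*(-478) + 43764 = -239/27 + 43764 = 1181389/27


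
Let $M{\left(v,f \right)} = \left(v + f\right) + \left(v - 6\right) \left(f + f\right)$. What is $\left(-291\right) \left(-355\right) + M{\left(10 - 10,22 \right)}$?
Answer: $103063$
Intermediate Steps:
$M{\left(v,f \right)} = f + v + 2 f \left(-6 + v\right)$ ($M{\left(v,f \right)} = \left(f + v\right) + \left(-6 + v\right) 2 f = \left(f + v\right) + 2 f \left(-6 + v\right) = f + v + 2 f \left(-6 + v\right)$)
$\left(-291\right) \left(-355\right) + M{\left(10 - 10,22 \right)} = \left(-291\right) \left(-355\right) + \left(\left(10 - 10\right) - 242 + 2 \cdot 22 \left(10 - 10\right)\right) = 103305 + \left(\left(10 - 10\right) - 242 + 2 \cdot 22 \left(10 - 10\right)\right) = 103305 + \left(0 - 242 + 2 \cdot 22 \cdot 0\right) = 103305 + \left(0 - 242 + 0\right) = 103305 - 242 = 103063$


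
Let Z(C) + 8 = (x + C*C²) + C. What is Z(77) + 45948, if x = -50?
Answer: 502500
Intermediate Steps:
Z(C) = -58 + C + C³ (Z(C) = -8 + ((-50 + C*C²) + C) = -8 + ((-50 + C³) + C) = -8 + (-50 + C + C³) = -58 + C + C³)
Z(77) + 45948 = (-58 + 77 + 77³) + 45948 = (-58 + 77 + 456533) + 45948 = 456552 + 45948 = 502500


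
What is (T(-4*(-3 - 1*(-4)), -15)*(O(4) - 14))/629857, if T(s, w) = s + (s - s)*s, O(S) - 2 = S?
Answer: 32/629857 ≈ 5.0805e-5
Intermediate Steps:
O(S) = 2 + S
T(s, w) = s (T(s, w) = s + 0*s = s + 0 = s)
(T(-4*(-3 - 1*(-4)), -15)*(O(4) - 14))/629857 = ((-4*(-3 - 1*(-4)))*((2 + 4) - 14))/629857 = ((-4*(-3 + 4))*(6 - 14))*(1/629857) = (-4*1*(-8))*(1/629857) = -4*(-8)*(1/629857) = 32*(1/629857) = 32/629857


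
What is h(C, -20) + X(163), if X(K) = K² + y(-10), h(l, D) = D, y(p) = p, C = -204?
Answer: 26539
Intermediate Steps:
X(K) = -10 + K² (X(K) = K² - 10 = -10 + K²)
h(C, -20) + X(163) = -20 + (-10 + 163²) = -20 + (-10 + 26569) = -20 + 26559 = 26539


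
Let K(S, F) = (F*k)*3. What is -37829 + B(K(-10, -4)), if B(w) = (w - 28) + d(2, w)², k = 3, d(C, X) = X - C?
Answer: -36449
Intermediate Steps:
K(S, F) = 9*F (K(S, F) = (F*3)*3 = (3*F)*3 = 9*F)
B(w) = -28 + w + (-2 + w)² (B(w) = (w - 28) + (w - 1*2)² = (-28 + w) + (w - 2)² = (-28 + w) + (-2 + w)² = -28 + w + (-2 + w)²)
-37829 + B(K(-10, -4)) = -37829 + (-28 + 9*(-4) + (-2 + 9*(-4))²) = -37829 + (-28 - 36 + (-2 - 36)²) = -37829 + (-28 - 36 + (-38)²) = -37829 + (-28 - 36 + 1444) = -37829 + 1380 = -36449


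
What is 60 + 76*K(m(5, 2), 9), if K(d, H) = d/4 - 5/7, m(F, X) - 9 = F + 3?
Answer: 2301/7 ≈ 328.71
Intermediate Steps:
m(F, X) = 12 + F (m(F, X) = 9 + (F + 3) = 9 + (3 + F) = 12 + F)
K(d, H) = -5/7 + d/4 (K(d, H) = d*(¼) - 5*⅐ = d/4 - 5/7 = -5/7 + d/4)
60 + 76*K(m(5, 2), 9) = 60 + 76*(-5/7 + (12 + 5)/4) = 60 + 76*(-5/7 + (¼)*17) = 60 + 76*(-5/7 + 17/4) = 60 + 76*(99/28) = 60 + 1881/7 = 2301/7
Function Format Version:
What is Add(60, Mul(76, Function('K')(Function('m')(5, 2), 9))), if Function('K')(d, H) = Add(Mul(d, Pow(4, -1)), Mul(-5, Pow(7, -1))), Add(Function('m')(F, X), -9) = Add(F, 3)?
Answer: Rational(2301, 7) ≈ 328.71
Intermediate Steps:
Function('m')(F, X) = Add(12, F) (Function('m')(F, X) = Add(9, Add(F, 3)) = Add(9, Add(3, F)) = Add(12, F))
Function('K')(d, H) = Add(Rational(-5, 7), Mul(Rational(1, 4), d)) (Function('K')(d, H) = Add(Mul(d, Rational(1, 4)), Mul(-5, Rational(1, 7))) = Add(Mul(Rational(1, 4), d), Rational(-5, 7)) = Add(Rational(-5, 7), Mul(Rational(1, 4), d)))
Add(60, Mul(76, Function('K')(Function('m')(5, 2), 9))) = Add(60, Mul(76, Add(Rational(-5, 7), Mul(Rational(1, 4), Add(12, 5))))) = Add(60, Mul(76, Add(Rational(-5, 7), Mul(Rational(1, 4), 17)))) = Add(60, Mul(76, Add(Rational(-5, 7), Rational(17, 4)))) = Add(60, Mul(76, Rational(99, 28))) = Add(60, Rational(1881, 7)) = Rational(2301, 7)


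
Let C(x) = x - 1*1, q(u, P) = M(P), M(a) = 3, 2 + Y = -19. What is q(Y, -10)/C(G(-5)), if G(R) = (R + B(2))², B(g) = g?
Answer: 3/8 ≈ 0.37500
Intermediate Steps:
Y = -21 (Y = -2 - 19 = -21)
q(u, P) = 3
G(R) = (2 + R)² (G(R) = (R + 2)² = (2 + R)²)
C(x) = -1 + x (C(x) = x - 1 = -1 + x)
q(Y, -10)/C(G(-5)) = 3/(-1 + (2 - 5)²) = 3/(-1 + (-3)²) = 3/(-1 + 9) = 3/8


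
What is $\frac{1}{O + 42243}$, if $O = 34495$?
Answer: $\frac{1}{76738} \approx 1.3031 \cdot 10^{-5}$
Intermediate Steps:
$\frac{1}{O + 42243} = \frac{1}{34495 + 42243} = \frac{1}{76738}$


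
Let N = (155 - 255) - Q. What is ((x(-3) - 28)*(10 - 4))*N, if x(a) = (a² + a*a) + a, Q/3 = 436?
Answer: 109824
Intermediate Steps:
Q = 1308 (Q = 3*436 = 1308)
x(a) = a + 2*a² (x(a) = (a² + a²) + a = 2*a² + a = a + 2*a²)
N = -1408 (N = (155 - 255) - 1*1308 = -100 - 1308 = -1408)
((x(-3) - 28)*(10 - 4))*N = ((-3*(1 + 2*(-3)) - 28)*(10 - 4))*(-1408) = ((-3*(1 - 6) - 28)*6)*(-1408) = ((-3*(-5) - 28)*6)*(-1408) = ((15 - 28)*6)*(-1408) = -13*6*(-1408) = -78*(-1408) = 109824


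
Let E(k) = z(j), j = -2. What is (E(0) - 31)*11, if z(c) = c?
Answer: -363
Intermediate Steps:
E(k) = -2
(E(0) - 31)*11 = (-2 - 31)*11 = -33*11 = -363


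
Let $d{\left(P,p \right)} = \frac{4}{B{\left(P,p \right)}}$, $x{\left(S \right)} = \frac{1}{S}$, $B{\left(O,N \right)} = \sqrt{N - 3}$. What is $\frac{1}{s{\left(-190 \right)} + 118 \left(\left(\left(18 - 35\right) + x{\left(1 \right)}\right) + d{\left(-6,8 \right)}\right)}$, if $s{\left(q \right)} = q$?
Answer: $- \frac{5195}{10683818} - \frac{118 \sqrt{5}}{5341909} \approx -0.00053564$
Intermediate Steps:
$B{\left(O,N \right)} = \sqrt{-3 + N}$
$d{\left(P,p \right)} = \frac{4}{\sqrt{-3 + p}}$
$\frac{1}{s{\left(-190 \right)} + 118 \left(\left(\left(18 - 35\right) + x{\left(1 \right)}\right) + d{\left(-6,8 \right)}\right)} = \frac{1}{-190 + 118 \left(\left(\left(18 - 35\right) + 1^{-1}\right) + \frac{4}{\sqrt{-3 + 8}}\right)} = \frac{1}{-190 + 118 \left(\left(-17 + 1\right) + \frac{4}{\sqrt{5}}\right)} = \frac{1}{-190 + 118 \left(-16 + 4 \frac{\sqrt{5}}{5}\right)} = \frac{1}{-190 + 118 \left(-16 + \frac{4 \sqrt{5}}{5}\right)} = \frac{1}{-190 - \left(1888 - \frac{472 \sqrt{5}}{5}\right)} = \frac{1}{-2078 + \frac{472 \sqrt{5}}{5}}$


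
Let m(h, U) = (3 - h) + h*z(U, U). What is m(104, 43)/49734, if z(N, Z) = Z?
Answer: 1457/16578 ≈ 0.087888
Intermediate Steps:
m(h, U) = 3 - h + U*h (m(h, U) = (3 - h) + h*U = (3 - h) + U*h = 3 - h + U*h)
m(104, 43)/49734 = (3 - 1*104 + 43*104)/49734 = (3 - 104 + 4472)*(1/49734) = 4371*(1/49734) = 1457/16578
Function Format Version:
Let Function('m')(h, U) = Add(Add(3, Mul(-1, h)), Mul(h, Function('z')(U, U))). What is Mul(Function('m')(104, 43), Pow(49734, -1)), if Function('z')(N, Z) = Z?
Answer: Rational(1457, 16578) ≈ 0.087888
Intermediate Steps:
Function('m')(h, U) = Add(3, Mul(-1, h), Mul(U, h)) (Function('m')(h, U) = Add(Add(3, Mul(-1, h)), Mul(h, U)) = Add(Add(3, Mul(-1, h)), Mul(U, h)) = Add(3, Mul(-1, h), Mul(U, h)))
Mul(Function('m')(104, 43), Pow(49734, -1)) = Mul(Add(3, Mul(-1, 104), Mul(43, 104)), Pow(49734, -1)) = Mul(Add(3, -104, 4472), Rational(1, 49734)) = Mul(4371, Rational(1, 49734)) = Rational(1457, 16578)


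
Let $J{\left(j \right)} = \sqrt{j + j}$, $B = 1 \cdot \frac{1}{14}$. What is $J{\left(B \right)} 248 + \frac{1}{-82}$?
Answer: $- \frac{1}{82} + \frac{248 \sqrt{7}}{7} \approx 93.723$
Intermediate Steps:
$B = \frac{1}{14}$ ($B = 1 \cdot \frac{1}{14} = \frac{1}{14} \approx 0.071429$)
$J{\left(j \right)} = \sqrt{2} \sqrt{j}$ ($J{\left(j \right)} = \sqrt{2 j} = \sqrt{2} \sqrt{j}$)
$J{\left(B \right)} 248 + \frac{1}{-82} = \frac{\sqrt{2}}{\sqrt{14}} \cdot 248 + \frac{1}{-82} = \sqrt{2} \frac{\sqrt{14}}{14} \cdot 248 - \frac{1}{82} = \frac{\sqrt{7}}{7} \cdot 248 - \frac{1}{82} = \frac{248 \sqrt{7}}{7} - \frac{1}{82} = - \frac{1}{82} + \frac{248 \sqrt{7}}{7}$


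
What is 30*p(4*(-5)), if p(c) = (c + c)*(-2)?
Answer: 2400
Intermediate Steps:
p(c) = -4*c (p(c) = (2*c)*(-2) = -4*c)
30*p(4*(-5)) = 30*(-16*(-5)) = 30*(-4*(-20)) = 30*80 = 2400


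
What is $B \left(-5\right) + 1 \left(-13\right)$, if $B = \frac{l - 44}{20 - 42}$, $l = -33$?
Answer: $- \frac{61}{2} \approx -30.5$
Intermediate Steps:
$B = \frac{7}{2}$ ($B = \frac{-33 - 44}{20 - 42} = - \frac{77}{-22} = \left(-77\right) \left(- \frac{1}{22}\right) = \frac{7}{2} \approx 3.5$)
$B \left(-5\right) + 1 \left(-13\right) = \frac{7}{2} \left(-5\right) + 1 \left(-13\right) = - \frac{35}{2} - 13 = - \frac{61}{2}$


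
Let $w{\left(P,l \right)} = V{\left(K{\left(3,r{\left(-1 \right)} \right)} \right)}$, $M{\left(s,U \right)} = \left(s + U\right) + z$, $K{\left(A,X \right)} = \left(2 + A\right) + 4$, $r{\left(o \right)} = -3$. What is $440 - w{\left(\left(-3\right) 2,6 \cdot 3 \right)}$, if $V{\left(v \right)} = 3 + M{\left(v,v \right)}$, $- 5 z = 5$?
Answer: $420$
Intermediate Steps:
$z = -1$ ($z = \left(- \frac{1}{5}\right) 5 = -1$)
$K{\left(A,X \right)} = 6 + A$
$M{\left(s,U \right)} = -1 + U + s$ ($M{\left(s,U \right)} = \left(s + U\right) - 1 = \left(U + s\right) - 1 = -1 + U + s$)
$V{\left(v \right)} = 2 + 2 v$ ($V{\left(v \right)} = 3 + \left(-1 + v + v\right) = 3 + \left(-1 + 2 v\right) = 2 + 2 v$)
$w{\left(P,l \right)} = 20$ ($w{\left(P,l \right)} = 2 + 2 \left(6 + 3\right) = 2 + 2 \cdot 9 = 2 + 18 = 20$)
$440 - w{\left(\left(-3\right) 2,6 \cdot 3 \right)} = 440 - 20 = 420$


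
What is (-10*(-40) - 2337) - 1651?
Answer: -3588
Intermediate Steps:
(-10*(-40) - 2337) - 1651 = (400 - 2337) - 1651 = -1937 - 1651 = -3588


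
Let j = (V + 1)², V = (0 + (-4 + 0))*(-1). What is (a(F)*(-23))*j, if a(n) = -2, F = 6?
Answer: 1150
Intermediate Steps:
V = 4 (V = (0 - 4)*(-1) = -4*(-1) = 4)
j = 25 (j = (4 + 1)² = 5² = 25)
(a(F)*(-23))*j = -2*(-23)*25 = 46*25 = 1150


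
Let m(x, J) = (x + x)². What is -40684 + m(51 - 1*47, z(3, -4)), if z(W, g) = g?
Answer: -40620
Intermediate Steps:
m(x, J) = 4*x² (m(x, J) = (2*x)² = 4*x²)
-40684 + m(51 - 1*47, z(3, -4)) = -40684 + 4*(51 - 1*47)² = -40684 + 4*(51 - 47)² = -40684 + 4*4² = -40684 + 4*16 = -40684 + 64 = -40620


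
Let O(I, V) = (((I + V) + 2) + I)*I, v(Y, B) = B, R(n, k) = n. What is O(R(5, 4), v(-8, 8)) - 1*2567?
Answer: -2467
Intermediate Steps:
O(I, V) = I*(2 + V + 2*I) (O(I, V) = ((2 + I + V) + I)*I = (2 + V + 2*I)*I = I*(2 + V + 2*I))
O(R(5, 4), v(-8, 8)) - 1*2567 = 5*(2 + 8 + 2*5) - 1*2567 = 5*(2 + 8 + 10) - 2567 = 5*20 - 2567 = 100 - 2567 = -2467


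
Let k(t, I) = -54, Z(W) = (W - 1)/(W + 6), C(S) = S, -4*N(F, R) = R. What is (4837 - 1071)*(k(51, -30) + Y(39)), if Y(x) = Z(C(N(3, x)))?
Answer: -2888522/15 ≈ -1.9257e+5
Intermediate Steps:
N(F, R) = -R/4
Z(W) = (-1 + W)/(6 + W)
Y(x) = (-1 - x/4)/(6 - x/4)
(4837 - 1071)*(k(51, -30) + Y(39)) = (4837 - 1071)*(-54 + (4 + 39)/(-24 + 39)) = 3766*(-54 + 43/15) = 3766*(-767/15) = -2888522/15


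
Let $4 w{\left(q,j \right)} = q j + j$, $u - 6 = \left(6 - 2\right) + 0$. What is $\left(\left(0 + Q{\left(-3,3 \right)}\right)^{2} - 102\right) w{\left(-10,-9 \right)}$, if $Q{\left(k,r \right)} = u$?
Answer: $- \frac{81}{2} \approx -40.5$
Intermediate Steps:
$u = 10$ ($u = 6 + \left(\left(6 - 2\right) + 0\right) = 6 + \left(4 + 0\right) = 6 + 4 = 10$)
$Q{\left(k,r \right)} = 10$
$w{\left(q,j \right)} = \frac{j}{4} + \frac{j q}{4}$ ($w{\left(q,j \right)} = \frac{q j + j}{4} = \frac{j q + j}{4} = \frac{j + j q}{4} = \frac{j}{4} + \frac{j q}{4}$)
$\left(\left(0 + Q{\left(-3,3 \right)}\right)^{2} - 102\right) w{\left(-10,-9 \right)} = \left(\left(0 + 10\right)^{2} - 102\right) \frac{1}{4} \left(-9\right) \left(1 - 10\right) = \left(10^{2} - 102\right) \frac{1}{4} \left(-9\right) \left(-9\right) = \left(100 - 102\right) \frac{81}{4} = \left(-2\right) \frac{81}{4} = - \frac{81}{2}$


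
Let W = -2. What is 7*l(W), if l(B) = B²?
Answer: 28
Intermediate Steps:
7*l(W) = 7*(-2)² = 7*4 = 28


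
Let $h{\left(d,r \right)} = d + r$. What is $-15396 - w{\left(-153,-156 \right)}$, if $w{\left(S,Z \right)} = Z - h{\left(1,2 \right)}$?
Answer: $-15237$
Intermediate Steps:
$w{\left(S,Z \right)} = -3 + Z$ ($w{\left(S,Z \right)} = Z - \left(1 + 2\right) = Z - 3 = -3 + Z$)
$-15396 - w{\left(-153,-156 \right)} = -15396 - \left(-3 - 156\right) = -15396 - -159 = -15396 + 159 = -15237$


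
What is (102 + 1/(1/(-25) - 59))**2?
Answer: 22658377729/2178576 ≈ 10401.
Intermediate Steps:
(102 + 1/(1/(-25) - 59))**2 = (102 + 1/(-1/25 - 59))**2 = (102 + 1/(-1476/25))**2 = (102 - 25/1476)**2 = (150527/1476)**2 = 22658377729/2178576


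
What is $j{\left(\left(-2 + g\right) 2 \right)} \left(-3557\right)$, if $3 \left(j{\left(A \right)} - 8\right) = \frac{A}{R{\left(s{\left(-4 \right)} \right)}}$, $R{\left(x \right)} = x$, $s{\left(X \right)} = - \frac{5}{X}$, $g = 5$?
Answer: $- \frac{170736}{5} \approx -34147.0$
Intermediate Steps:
$j{\left(A \right)} = 8 + \frac{4 A}{15}$ ($j{\left(A \right)} = 8 + \frac{A \frac{1}{\left(-5\right) \frac{1}{-4}}}{3} = 8 + \frac{A \frac{1}{\left(-5\right) \left(- \frac{1}{4}\right)}}{3} = 8 + \frac{A \frac{1}{\frac{5}{4}}}{3} = 8 + \frac{A \frac{4}{5}}{3} = 8 + \frac{\frac{4}{5} A}{3} = 8 + \frac{4 A}{15}$)
$j{\left(\left(-2 + g\right) 2 \right)} \left(-3557\right) = \left(8 + \frac{4 \left(-2 + 5\right) 2}{15}\right) \left(-3557\right) = \left(8 + \frac{4 \cdot 3 \cdot 2}{15}\right) \left(-3557\right) = \left(8 + \frac{4}{15} \cdot 6\right) \left(-3557\right) = \left(8 + \frac{8}{5}\right) \left(-3557\right) = \frac{48}{5} \left(-3557\right) = - \frac{170736}{5}$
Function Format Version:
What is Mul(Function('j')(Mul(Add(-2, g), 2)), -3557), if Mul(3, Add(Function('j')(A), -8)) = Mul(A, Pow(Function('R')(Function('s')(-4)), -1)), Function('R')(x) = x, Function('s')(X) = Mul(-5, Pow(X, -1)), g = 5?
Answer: Rational(-170736, 5) ≈ -34147.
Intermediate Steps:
Function('j')(A) = Add(8, Mul(Rational(4, 15), A)) (Function('j')(A) = Add(8, Mul(Rational(1, 3), Mul(A, Pow(Mul(-5, Pow(-4, -1)), -1)))) = Add(8, Mul(Rational(1, 3), Mul(A, Pow(Mul(-5, Rational(-1, 4)), -1)))) = Add(8, Mul(Rational(1, 3), Mul(A, Pow(Rational(5, 4), -1)))) = Add(8, Mul(Rational(1, 3), Mul(A, Rational(4, 5)))) = Add(8, Mul(Rational(1, 3), Mul(Rational(4, 5), A))) = Add(8, Mul(Rational(4, 15), A)))
Mul(Function('j')(Mul(Add(-2, g), 2)), -3557) = Mul(Add(8, Mul(Rational(4, 15), Mul(Add(-2, 5), 2))), -3557) = Mul(Add(8, Mul(Rational(4, 15), Mul(3, 2))), -3557) = Mul(Add(8, Mul(Rational(4, 15), 6)), -3557) = Mul(Add(8, Rational(8, 5)), -3557) = Mul(Rational(48, 5), -3557) = Rational(-170736, 5)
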